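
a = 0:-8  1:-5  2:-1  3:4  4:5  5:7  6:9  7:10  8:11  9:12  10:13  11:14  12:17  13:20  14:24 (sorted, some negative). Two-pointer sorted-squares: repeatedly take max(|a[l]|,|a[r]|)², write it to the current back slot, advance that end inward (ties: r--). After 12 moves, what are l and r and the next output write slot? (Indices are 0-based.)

l=0 r=14: |-8|<=|24| out[14]=576, r--
l=0 r=13: |-8|<=|20| out[13]=400, r--
l=0 r=12: |-8|<=|17| out[12]=289, r--
l=0 r=11: |-8|<=|14| out[11]=196, r--
l=0 r=10: |-8|<=|13| out[10]=169, r--
l=0 r=9: |-8|<=|12| out[9]=144, r--
l=0 r=8: |-8|<=|11| out[8]=121, r--
l=0 r=7: |-8|<=|10| out[7]=100, r--
l=0 r=6: |-8|<=|9| out[6]=81, r--
l=0 r=5: |-8|>|7| out[5]=64, l++
l=1 r=5: |-5|<=|7| out[4]=49, r--
l=1 r=4: |-5|<=|5| out[3]=25, r--

l=1, r=3, next write slot=2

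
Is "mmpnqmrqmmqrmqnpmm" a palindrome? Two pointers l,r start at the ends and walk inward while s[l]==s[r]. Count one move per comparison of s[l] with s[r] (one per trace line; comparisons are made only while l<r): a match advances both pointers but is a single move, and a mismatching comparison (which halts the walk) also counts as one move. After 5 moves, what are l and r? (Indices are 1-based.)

l=6, r=13

l=1 r=18: 'm'=='m', l++,r--
l=2 r=17: 'm'=='m', l++,r--
l=3 r=16: 'p'=='p', l++,r--
l=4 r=15: 'n'=='n', l++,r--
l=5 r=14: 'q'=='q', l++,r--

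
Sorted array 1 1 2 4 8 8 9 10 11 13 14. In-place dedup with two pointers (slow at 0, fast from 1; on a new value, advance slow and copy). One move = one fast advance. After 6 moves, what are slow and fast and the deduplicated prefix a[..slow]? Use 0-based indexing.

slow=4, fast=7, prefix=[1, 2, 4, 8, 9]

(s=0,f=1) a[fast]=1=a[slow] dup → fast++
(s=0,f=2) a[fast]=2≠a[slow]=1 write a[1]=2 → slow++,fast++
(s=1,f=3) a[fast]=4≠a[slow]=2 write a[2]=4 → slow++,fast++
(s=2,f=4) a[fast]=8≠a[slow]=4 write a[3]=8 → slow++,fast++
(s=3,f=5) a[fast]=8=a[slow] dup → fast++
(s=3,f=6) a[fast]=9≠a[slow]=8 write a[4]=9 → slow++,fast++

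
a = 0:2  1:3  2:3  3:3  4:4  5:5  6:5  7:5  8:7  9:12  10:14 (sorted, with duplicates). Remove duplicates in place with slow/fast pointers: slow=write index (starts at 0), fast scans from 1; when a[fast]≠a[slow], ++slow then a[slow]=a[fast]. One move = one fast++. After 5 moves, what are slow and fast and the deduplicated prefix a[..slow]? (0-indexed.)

slow=3, fast=6, prefix=[2, 3, 4, 5]

slow=0 fast=1: a[fast]=3≠a[slow]=2 write a[1]=3, slow++,fast++
slow=1 fast=2: a[fast]=3=a[slow] dup, fast++
slow=1 fast=3: a[fast]=3=a[slow] dup, fast++
slow=1 fast=4: a[fast]=4≠a[slow]=3 write a[2]=4, slow++,fast++
slow=2 fast=5: a[fast]=5≠a[slow]=4 write a[3]=5, slow++,fast++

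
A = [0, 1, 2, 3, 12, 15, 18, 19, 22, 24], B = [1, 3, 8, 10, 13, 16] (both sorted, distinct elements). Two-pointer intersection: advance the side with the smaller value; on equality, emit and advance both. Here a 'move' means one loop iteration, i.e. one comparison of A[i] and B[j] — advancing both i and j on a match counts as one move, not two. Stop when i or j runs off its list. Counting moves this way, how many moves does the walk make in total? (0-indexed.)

10 moves

[i=0,j=0] 0<1 → i++
[i=1,j=0] 1==1 emit → i++,j++
[i=2,j=1] 2<3 → i++
[i=3,j=1] 3==3 emit → i++,j++
[i=4,j=2] 12>8 → j++
[i=4,j=3] 12>10 → j++
[i=4,j=4] 12<13 → i++
[i=5,j=4] 15>13 → j++
[i=5,j=5] 15<16 → i++
[i=6,j=5] 18>16 → j++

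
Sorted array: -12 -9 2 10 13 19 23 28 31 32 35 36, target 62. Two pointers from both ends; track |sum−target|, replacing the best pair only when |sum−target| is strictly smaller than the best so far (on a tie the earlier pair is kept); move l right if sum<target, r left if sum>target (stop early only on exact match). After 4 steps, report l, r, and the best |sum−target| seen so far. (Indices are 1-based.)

l=5, r=12, best |Δ|=16

[1,12] -12+36=24 d=38 * → l++
[2,12] -9+36=27 d=35 * → l++
[3,12] 2+36=38 d=24 * → l++
[4,12] 10+36=46 d=16 * → l++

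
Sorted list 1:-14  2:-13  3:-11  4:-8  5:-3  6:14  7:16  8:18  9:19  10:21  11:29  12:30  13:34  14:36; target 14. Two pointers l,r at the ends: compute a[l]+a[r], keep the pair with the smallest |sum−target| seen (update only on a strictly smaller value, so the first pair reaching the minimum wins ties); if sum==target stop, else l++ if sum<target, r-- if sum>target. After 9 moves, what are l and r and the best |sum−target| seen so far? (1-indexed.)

[1,14] -14+36=22 d=8 * → r--
[1,13] -14+34=20 d=6 * → r--
[1,12] -14+30=16 d=2 * → r--
[1,11] -14+29=15 d=1 * → r--
[1,10] -14+21=7 d=7 → l++
[2,10] -13+21=8 d=6 → l++
[3,10] -11+21=10 d=4 → l++
[4,10] -8+21=13 d=1 → l++
[5,10] -3+21=18 d=4 → r--

l=5, r=9, best |Δ|=1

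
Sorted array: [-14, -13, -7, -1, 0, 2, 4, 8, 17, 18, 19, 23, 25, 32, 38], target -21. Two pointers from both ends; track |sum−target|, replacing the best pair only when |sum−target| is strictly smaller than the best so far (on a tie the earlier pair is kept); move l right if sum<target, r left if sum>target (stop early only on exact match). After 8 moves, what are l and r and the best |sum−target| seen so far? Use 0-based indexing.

[0,14] -14+38=24 d=45 * → r--
[0,13] -14+32=18 d=39 * → r--
[0,12] -14+25=11 d=32 * → r--
[0,11] -14+23=9 d=30 * → r--
[0,10] -14+19=5 d=26 * → r--
[0,9] -14+18=4 d=25 * → r--
[0,8] -14+17=3 d=24 * → r--
[0,7] -14+8=-6 d=15 * → r--

l=0, r=6, best |Δ|=15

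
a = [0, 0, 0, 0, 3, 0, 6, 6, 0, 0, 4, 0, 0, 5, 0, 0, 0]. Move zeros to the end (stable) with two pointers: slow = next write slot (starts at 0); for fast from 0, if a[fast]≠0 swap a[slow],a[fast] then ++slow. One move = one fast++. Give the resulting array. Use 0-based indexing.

slow=0 fast=0: a[fast]=0, fast++
slow=0 fast=1: a[fast]=0, fast++
slow=0 fast=2: a[fast]=0, fast++
slow=0 fast=3: a[fast]=0, fast++
slow=0 fast=4: a[fast]=3≠0 swap→a[0]=3, slow++,fast++
slow=1 fast=5: a[fast]=0, fast++
slow=1 fast=6: a[fast]=6≠0 swap→a[1]=6, slow++,fast++
slow=2 fast=7: a[fast]=6≠0 swap→a[2]=6, slow++,fast++
slow=3 fast=8: a[fast]=0, fast++
slow=3 fast=9: a[fast]=0, fast++
slow=3 fast=10: a[fast]=4≠0 swap→a[3]=4, slow++,fast++
slow=4 fast=11: a[fast]=0, fast++
slow=4 fast=12: a[fast]=0, fast++
slow=4 fast=13: a[fast]=5≠0 swap→a[4]=5, slow++,fast++
slow=5 fast=14: a[fast]=0, fast++
slow=5 fast=15: a[fast]=0, fast++
slow=5 fast=16: a[fast]=0, fast++

[3, 6, 6, 4, 5, 0, 0, 0, 0, 0, 0, 0, 0, 0, 0, 0, 0]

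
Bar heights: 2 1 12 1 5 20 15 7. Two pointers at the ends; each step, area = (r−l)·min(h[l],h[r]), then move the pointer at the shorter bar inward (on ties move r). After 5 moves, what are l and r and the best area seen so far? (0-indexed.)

l=4, r=6, best area=48

l=0 r=7: min(2,7)*7=14 best=14 *, l++
l=1 r=7: min(1,7)*6=6 best=14, l++
l=2 r=7: min(12,7)*5=35 best=35 *, r--
l=2 r=6: min(12,15)*4=48 best=48 *, l++
l=3 r=6: min(1,15)*3=3 best=48, l++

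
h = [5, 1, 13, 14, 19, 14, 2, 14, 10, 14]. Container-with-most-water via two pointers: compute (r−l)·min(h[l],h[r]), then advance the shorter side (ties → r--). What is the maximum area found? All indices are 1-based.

max area = 91

l=1 r=10: min(5,14)*9=45 best=45 *, l++
l=2 r=10: min(1,14)*8=8 best=45, l++
l=3 r=10: min(13,14)*7=91 best=91 *, l++
l=4 r=10: min(14,14)*6=84 best=91, r--
l=4 r=9: min(14,10)*5=50 best=91, r--
l=4 r=8: min(14,14)*4=56 best=91, r--
l=4 r=7: min(14,2)*3=6 best=91, r--
l=4 r=6: min(14,14)*2=28 best=91, r--
l=4 r=5: min(14,19)*1=14 best=91, l++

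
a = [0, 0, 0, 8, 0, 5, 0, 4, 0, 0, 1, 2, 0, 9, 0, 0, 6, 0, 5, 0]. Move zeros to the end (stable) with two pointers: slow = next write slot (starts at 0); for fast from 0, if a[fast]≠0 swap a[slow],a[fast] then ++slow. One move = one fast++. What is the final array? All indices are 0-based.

(s=0,f=0) a[fast]=0 → fast++
(s=0,f=1) a[fast]=0 → fast++
(s=0,f=2) a[fast]=0 → fast++
(s=0,f=3) a[fast]=8≠0 swap→a[0]=8 → slow++,fast++
(s=1,f=4) a[fast]=0 → fast++
(s=1,f=5) a[fast]=5≠0 swap→a[1]=5 → slow++,fast++
(s=2,f=6) a[fast]=0 → fast++
(s=2,f=7) a[fast]=4≠0 swap→a[2]=4 → slow++,fast++
(s=3,f=8) a[fast]=0 → fast++
(s=3,f=9) a[fast]=0 → fast++
(s=3,f=10) a[fast]=1≠0 swap→a[3]=1 → slow++,fast++
(s=4,f=11) a[fast]=2≠0 swap→a[4]=2 → slow++,fast++
(s=5,f=12) a[fast]=0 → fast++
(s=5,f=13) a[fast]=9≠0 swap→a[5]=9 → slow++,fast++
(s=6,f=14) a[fast]=0 → fast++
(s=6,f=15) a[fast]=0 → fast++
(s=6,f=16) a[fast]=6≠0 swap→a[6]=6 → slow++,fast++
(s=7,f=17) a[fast]=0 → fast++
(s=7,f=18) a[fast]=5≠0 swap→a[7]=5 → slow++,fast++
(s=8,f=19) a[fast]=0 → fast++

[8, 5, 4, 1, 2, 9, 6, 5, 0, 0, 0, 0, 0, 0, 0, 0, 0, 0, 0, 0]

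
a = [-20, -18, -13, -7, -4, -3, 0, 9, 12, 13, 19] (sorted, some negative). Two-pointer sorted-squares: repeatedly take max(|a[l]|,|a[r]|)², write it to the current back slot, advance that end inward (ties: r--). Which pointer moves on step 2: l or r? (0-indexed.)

l=0 r=10: |-20|>|19| out[10]=400, l++
l=1 r=10: |-18|<=|19| out[9]=361, r--

r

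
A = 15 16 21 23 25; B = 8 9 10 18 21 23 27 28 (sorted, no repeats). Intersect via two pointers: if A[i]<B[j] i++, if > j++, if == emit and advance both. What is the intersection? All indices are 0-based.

[i=0,j=0] 15>8 → j++
[i=0,j=1] 15>9 → j++
[i=0,j=2] 15>10 → j++
[i=0,j=3] 15<18 → i++
[i=1,j=3] 16<18 → i++
[i=2,j=3] 21>18 → j++
[i=2,j=4] 21==21 emit → i++,j++
[i=3,j=5] 23==23 emit → i++,j++
[i=4,j=6] 25<27 → i++

intersection = [21, 23]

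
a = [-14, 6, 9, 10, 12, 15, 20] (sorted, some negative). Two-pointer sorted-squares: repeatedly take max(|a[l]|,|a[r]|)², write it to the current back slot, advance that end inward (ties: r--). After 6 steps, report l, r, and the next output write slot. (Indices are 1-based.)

[1,7] |-14|<=|20| out[7]=400 → r--
[1,6] |-14|<=|15| out[6]=225 → r--
[1,5] |-14|>|12| out[5]=196 → l++
[2,5] |6|<=|12| out[4]=144 → r--
[2,4] |6|<=|10| out[3]=100 → r--
[2,3] |6|<=|9| out[2]=81 → r--

l=2, r=2, next write slot=1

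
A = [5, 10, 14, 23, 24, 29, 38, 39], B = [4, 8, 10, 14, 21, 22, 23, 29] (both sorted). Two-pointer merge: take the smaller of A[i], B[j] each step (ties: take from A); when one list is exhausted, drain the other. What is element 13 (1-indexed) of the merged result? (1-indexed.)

merged[13] = 29

[i=1,j=1] A[i]=5>B[j]=4 take 4 → j++
[i=1,j=2] A[i]=5<=B[j]=8 take 5 → i++
[i=2,j=2] A[i]=10>B[j]=8 take 8 → j++
[i=2,j=3] A[i]=10<=B[j]=10 take 10 → i++
[i=3,j=3] A[i]=14>B[j]=10 take 10 → j++
[i=3,j=4] A[i]=14<=B[j]=14 take 14 → i++
[i=4,j=4] A[i]=23>B[j]=14 take 14 → j++
[i=4,j=5] A[i]=23>B[j]=21 take 21 → j++
[i=4,j=6] A[i]=23>B[j]=22 take 22 → j++
[i=4,j=7] A[i]=23<=B[j]=23 take 23 → i++
[i=5,j=7] A[i]=24>B[j]=23 take 23 → j++
[i=5,j=8] A[i]=24<=B[j]=29 take 24 → i++
[i=6,j=8] A[i]=29<=B[j]=29 take 29 → i++
[i=7,j=8] A[i]=38>B[j]=29 take 29 → j++
[i=7,j=9] B done, take A[i]=38 → i++
[i=8,j=9] B done, take A[i]=39 → i++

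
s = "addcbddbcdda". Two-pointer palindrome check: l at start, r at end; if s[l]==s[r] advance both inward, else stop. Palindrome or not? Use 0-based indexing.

[0,11] 'a'=='a' → l++,r--
[1,10] 'd'=='d' → l++,r--
[2,9] 'd'=='d' → l++,r--
[3,8] 'c'=='c' → l++,r--
[4,7] 'b'=='b' → l++,r--
[5,6] 'd'=='d' → l++,r--

palindrome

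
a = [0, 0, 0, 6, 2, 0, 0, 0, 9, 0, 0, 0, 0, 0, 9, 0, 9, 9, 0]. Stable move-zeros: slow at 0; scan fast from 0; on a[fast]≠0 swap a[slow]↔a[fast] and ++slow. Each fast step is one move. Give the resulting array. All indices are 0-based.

slow=0 fast=0: a[fast]=0, fast++
slow=0 fast=1: a[fast]=0, fast++
slow=0 fast=2: a[fast]=0, fast++
slow=0 fast=3: a[fast]=6≠0 swap→a[0]=6, slow++,fast++
slow=1 fast=4: a[fast]=2≠0 swap→a[1]=2, slow++,fast++
slow=2 fast=5: a[fast]=0, fast++
slow=2 fast=6: a[fast]=0, fast++
slow=2 fast=7: a[fast]=0, fast++
slow=2 fast=8: a[fast]=9≠0 swap→a[2]=9, slow++,fast++
slow=3 fast=9: a[fast]=0, fast++
slow=3 fast=10: a[fast]=0, fast++
slow=3 fast=11: a[fast]=0, fast++
slow=3 fast=12: a[fast]=0, fast++
slow=3 fast=13: a[fast]=0, fast++
slow=3 fast=14: a[fast]=9≠0 swap→a[3]=9, slow++,fast++
slow=4 fast=15: a[fast]=0, fast++
slow=4 fast=16: a[fast]=9≠0 swap→a[4]=9, slow++,fast++
slow=5 fast=17: a[fast]=9≠0 swap→a[5]=9, slow++,fast++
slow=6 fast=18: a[fast]=0, fast++

[6, 2, 9, 9, 9, 9, 0, 0, 0, 0, 0, 0, 0, 0, 0, 0, 0, 0, 0]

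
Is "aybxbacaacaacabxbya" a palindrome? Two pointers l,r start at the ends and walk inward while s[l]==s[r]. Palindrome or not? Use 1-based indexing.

[1,19] 'a'=='a' → l++,r--
[2,18] 'y'=='y' → l++,r--
[3,17] 'b'=='b' → l++,r--
[4,16] 'x'=='x' → l++,r--
[5,15] 'b'=='b' → l++,r--
[6,14] 'a'=='a' → l++,r--
[7,13] 'c'=='c' → l++,r--
[8,12] 'a'=='a' → l++,r--
[9,11] 'a'=='a' → l++,r--

palindrome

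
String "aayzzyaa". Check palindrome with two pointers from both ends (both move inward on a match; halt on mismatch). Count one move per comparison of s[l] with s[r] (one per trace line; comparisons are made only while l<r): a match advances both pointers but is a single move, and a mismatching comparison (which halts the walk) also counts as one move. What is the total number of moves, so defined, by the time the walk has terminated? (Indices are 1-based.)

4 moves

[1,8] 'a'=='a' → l++,r--
[2,7] 'a'=='a' → l++,r--
[3,6] 'y'=='y' → l++,r--
[4,5] 'z'=='z' → l++,r--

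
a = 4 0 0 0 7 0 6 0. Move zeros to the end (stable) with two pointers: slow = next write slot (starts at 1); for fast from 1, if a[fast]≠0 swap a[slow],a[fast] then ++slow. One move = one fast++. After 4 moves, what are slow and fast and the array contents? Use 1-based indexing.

slow=2, fast=5, a=[4, 0, 0, 0, 7, 0, 6, 0]

(s=1,f=1) a[fast]=4≠0 swap→a[1]=4 → slow++,fast++
(s=2,f=2) a[fast]=0 → fast++
(s=2,f=3) a[fast]=0 → fast++
(s=2,f=4) a[fast]=0 → fast++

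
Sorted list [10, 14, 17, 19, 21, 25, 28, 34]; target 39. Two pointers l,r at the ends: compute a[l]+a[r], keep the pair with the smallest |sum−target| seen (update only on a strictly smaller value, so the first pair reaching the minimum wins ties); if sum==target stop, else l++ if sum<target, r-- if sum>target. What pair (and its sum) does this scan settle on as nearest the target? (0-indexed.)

pair (14, 25) with sum 39 (|Δ|=0)

l=0 r=7: 10+34=44 d=5 *, r--
l=0 r=6: 10+28=38 d=1 *, l++
l=1 r=6: 14+28=42 d=3, r--
l=1 r=5: 14+25=39 d=0 *, stop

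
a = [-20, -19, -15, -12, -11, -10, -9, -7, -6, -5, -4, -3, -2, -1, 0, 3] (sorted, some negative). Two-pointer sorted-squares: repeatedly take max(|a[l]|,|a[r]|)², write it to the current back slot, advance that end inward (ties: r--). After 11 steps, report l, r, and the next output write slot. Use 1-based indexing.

l=12, r=16, next write slot=5

l=1 r=16: |-20|>|3| out[16]=400, l++
l=2 r=16: |-19|>|3| out[15]=361, l++
l=3 r=16: |-15|>|3| out[14]=225, l++
l=4 r=16: |-12|>|3| out[13]=144, l++
l=5 r=16: |-11|>|3| out[12]=121, l++
l=6 r=16: |-10|>|3| out[11]=100, l++
l=7 r=16: |-9|>|3| out[10]=81, l++
l=8 r=16: |-7|>|3| out[9]=49, l++
l=9 r=16: |-6|>|3| out[8]=36, l++
l=10 r=16: |-5|>|3| out[7]=25, l++
l=11 r=16: |-4|>|3| out[6]=16, l++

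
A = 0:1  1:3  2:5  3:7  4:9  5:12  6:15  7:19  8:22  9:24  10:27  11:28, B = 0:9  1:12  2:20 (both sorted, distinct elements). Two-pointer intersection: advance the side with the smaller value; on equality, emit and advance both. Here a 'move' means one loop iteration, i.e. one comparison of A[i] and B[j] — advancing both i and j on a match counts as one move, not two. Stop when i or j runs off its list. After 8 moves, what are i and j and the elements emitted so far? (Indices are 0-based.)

i=8, j=2, emitted=[9, 12]

i=0 j=0: 1<9, i++
i=1 j=0: 3<9, i++
i=2 j=0: 5<9, i++
i=3 j=0: 7<9, i++
i=4 j=0: 9==9 emit, i++,j++
i=5 j=1: 12==12 emit, i++,j++
i=6 j=2: 15<20, i++
i=7 j=2: 19<20, i++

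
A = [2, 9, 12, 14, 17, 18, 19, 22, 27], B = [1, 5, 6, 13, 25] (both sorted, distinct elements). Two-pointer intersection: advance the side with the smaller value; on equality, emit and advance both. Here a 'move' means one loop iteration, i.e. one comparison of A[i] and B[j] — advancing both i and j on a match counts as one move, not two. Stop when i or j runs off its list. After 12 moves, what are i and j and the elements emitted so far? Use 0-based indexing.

[i=0,j=0] 2>1 → j++
[i=0,j=1] 2<5 → i++
[i=1,j=1] 9>5 → j++
[i=1,j=2] 9>6 → j++
[i=1,j=3] 9<13 → i++
[i=2,j=3] 12<13 → i++
[i=3,j=3] 14>13 → j++
[i=3,j=4] 14<25 → i++
[i=4,j=4] 17<25 → i++
[i=5,j=4] 18<25 → i++
[i=6,j=4] 19<25 → i++
[i=7,j=4] 22<25 → i++

i=8, j=4, emitted=[]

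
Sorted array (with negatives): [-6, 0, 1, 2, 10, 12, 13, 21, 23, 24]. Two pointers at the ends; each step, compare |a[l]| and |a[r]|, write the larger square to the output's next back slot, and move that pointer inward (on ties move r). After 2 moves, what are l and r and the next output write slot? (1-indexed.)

[1,10] |-6|<=|24| out[10]=576 → r--
[1,9] |-6|<=|23| out[9]=529 → r--

l=1, r=8, next write slot=8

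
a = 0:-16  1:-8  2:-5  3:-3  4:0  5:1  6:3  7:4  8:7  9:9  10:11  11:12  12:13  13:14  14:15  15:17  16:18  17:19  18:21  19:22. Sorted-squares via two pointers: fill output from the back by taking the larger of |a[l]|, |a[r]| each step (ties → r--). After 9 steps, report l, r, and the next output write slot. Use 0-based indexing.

l=1, r=11, next write slot=10

l=0 r=19: |-16|<=|22| out[19]=484, r--
l=0 r=18: |-16|<=|21| out[18]=441, r--
l=0 r=17: |-16|<=|19| out[17]=361, r--
l=0 r=16: |-16|<=|18| out[16]=324, r--
l=0 r=15: |-16|<=|17| out[15]=289, r--
l=0 r=14: |-16|>|15| out[14]=256, l++
l=1 r=14: |-8|<=|15| out[13]=225, r--
l=1 r=13: |-8|<=|14| out[12]=196, r--
l=1 r=12: |-8|<=|13| out[11]=169, r--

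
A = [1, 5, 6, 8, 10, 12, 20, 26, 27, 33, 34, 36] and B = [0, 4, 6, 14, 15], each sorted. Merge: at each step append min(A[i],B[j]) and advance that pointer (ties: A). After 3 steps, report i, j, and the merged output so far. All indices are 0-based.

[i=0,j=0] A[i]=1>B[j]=0 take 0 → j++
[i=0,j=1] A[i]=1<=B[j]=4 take 1 → i++
[i=1,j=1] A[i]=5>B[j]=4 take 4 → j++

i=1, j=2, merged so far=[0, 1, 4]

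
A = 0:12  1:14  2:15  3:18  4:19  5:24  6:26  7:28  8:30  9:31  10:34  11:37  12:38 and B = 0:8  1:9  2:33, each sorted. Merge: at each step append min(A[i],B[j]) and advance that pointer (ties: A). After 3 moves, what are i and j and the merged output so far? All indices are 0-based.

i=1, j=2, merged so far=[8, 9, 12]

[i=0,j=0] A[i]=12>B[j]=8 take 8 → j++
[i=0,j=1] A[i]=12>B[j]=9 take 9 → j++
[i=0,j=2] A[i]=12<=B[j]=33 take 12 → i++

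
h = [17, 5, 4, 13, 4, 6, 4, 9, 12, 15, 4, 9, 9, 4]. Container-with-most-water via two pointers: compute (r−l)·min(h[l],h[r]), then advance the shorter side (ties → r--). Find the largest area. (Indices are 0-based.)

max area = 135

[0,13] min(17,4)*13=52 best=52 * → r--
[0,12] min(17,9)*12=108 best=108 * → r--
[0,11] min(17,9)*11=99 best=108 → r--
[0,10] min(17,4)*10=40 best=108 → r--
[0,9] min(17,15)*9=135 best=135 * → r--
[0,8] min(17,12)*8=96 best=135 → r--
[0,7] min(17,9)*7=63 best=135 → r--
[0,6] min(17,4)*6=24 best=135 → r--
[0,5] min(17,6)*5=30 best=135 → r--
[0,4] min(17,4)*4=16 best=135 → r--
[0,3] min(17,13)*3=39 best=135 → r--
[0,2] min(17,4)*2=8 best=135 → r--
[0,1] min(17,5)*1=5 best=135 → r--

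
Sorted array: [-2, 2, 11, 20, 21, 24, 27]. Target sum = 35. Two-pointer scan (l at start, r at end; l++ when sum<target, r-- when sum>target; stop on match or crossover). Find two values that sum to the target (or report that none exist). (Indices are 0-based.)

l=0 r=6: -2+27=25 <35, l++
l=1 r=6: 2+27=29 <35, l++
l=2 r=6: 11+27=38 >35, r--
l=2 r=5: 11+24=35, found

(11, 24)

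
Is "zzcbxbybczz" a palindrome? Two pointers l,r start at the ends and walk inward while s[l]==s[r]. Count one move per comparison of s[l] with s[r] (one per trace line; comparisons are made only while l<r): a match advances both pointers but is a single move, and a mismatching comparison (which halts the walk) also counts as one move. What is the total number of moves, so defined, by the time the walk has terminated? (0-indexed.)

l=0 r=10: 'z'=='z', l++,r--
l=1 r=9: 'z'=='z', l++,r--
l=2 r=8: 'c'=='c', l++,r--
l=3 r=7: 'b'=='b', l++,r--
l=4 r=6: 'x'!='y', stop

5 moves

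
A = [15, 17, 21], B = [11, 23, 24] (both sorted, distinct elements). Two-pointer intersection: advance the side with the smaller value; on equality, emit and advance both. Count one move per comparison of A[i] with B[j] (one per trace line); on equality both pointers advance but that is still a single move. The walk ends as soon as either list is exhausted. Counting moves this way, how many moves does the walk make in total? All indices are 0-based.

[i=0,j=0] 15>11 → j++
[i=0,j=1] 15<23 → i++
[i=1,j=1] 17<23 → i++
[i=2,j=1] 21<23 → i++

4 moves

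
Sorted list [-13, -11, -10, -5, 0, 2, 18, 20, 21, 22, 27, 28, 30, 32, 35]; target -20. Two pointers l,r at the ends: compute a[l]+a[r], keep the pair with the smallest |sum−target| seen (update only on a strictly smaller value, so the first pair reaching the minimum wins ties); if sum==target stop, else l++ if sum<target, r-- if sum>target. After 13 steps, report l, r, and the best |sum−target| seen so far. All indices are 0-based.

l=1, r=2, best |Δ|=2

[0,14] -13+35=22 d=42 * → r--
[0,13] -13+32=19 d=39 * → r--
[0,12] -13+30=17 d=37 * → r--
[0,11] -13+28=15 d=35 * → r--
[0,10] -13+27=14 d=34 * → r--
[0,9] -13+22=9 d=29 * → r--
[0,8] -13+21=8 d=28 * → r--
[0,7] -13+20=7 d=27 * → r--
[0,6] -13+18=5 d=25 * → r--
[0,5] -13+2=-11 d=9 * → r--
[0,4] -13+0=-13 d=7 * → r--
[0,3] -13+-5=-18 d=2 * → r--
[0,2] -13+-10=-23 d=3 → l++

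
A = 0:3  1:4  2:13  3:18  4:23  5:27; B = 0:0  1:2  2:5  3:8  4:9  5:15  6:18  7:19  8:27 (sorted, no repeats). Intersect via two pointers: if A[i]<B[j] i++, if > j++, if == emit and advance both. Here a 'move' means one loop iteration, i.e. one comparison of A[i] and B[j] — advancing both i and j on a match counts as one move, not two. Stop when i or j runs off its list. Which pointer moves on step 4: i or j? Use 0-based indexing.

i=0 j=0: 3>0, j++
i=0 j=1: 3>2, j++
i=0 j=2: 3<5, i++
i=1 j=2: 4<5, i++

i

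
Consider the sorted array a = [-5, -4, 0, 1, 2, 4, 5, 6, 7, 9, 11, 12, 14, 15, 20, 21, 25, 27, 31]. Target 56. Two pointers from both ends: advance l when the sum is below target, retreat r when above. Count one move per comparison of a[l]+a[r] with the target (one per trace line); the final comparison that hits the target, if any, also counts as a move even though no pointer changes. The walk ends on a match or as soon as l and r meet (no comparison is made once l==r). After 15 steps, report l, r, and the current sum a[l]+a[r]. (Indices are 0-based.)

[0,18] -5+31=26 <56 → l++
[1,18] -4+31=27 <56 → l++
[2,18] 0+31=31 <56 → l++
[3,18] 1+31=32 <56 → l++
[4,18] 2+31=33 <56 → l++
[5,18] 4+31=35 <56 → l++
[6,18] 5+31=36 <56 → l++
[7,18] 6+31=37 <56 → l++
[8,18] 7+31=38 <56 → l++
[9,18] 9+31=40 <56 → l++
[10,18] 11+31=42 <56 → l++
[11,18] 12+31=43 <56 → l++
[12,18] 14+31=45 <56 → l++
[13,18] 15+31=46 <56 → l++
[14,18] 20+31=51 <56 → l++

l=15, r=18, sum=52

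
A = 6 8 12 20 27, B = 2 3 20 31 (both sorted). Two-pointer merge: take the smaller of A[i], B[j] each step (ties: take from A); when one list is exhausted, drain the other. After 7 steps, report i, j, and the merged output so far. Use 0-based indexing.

[i=0,j=0] A[i]=6>B[j]=2 take 2 → j++
[i=0,j=1] A[i]=6>B[j]=3 take 3 → j++
[i=0,j=2] A[i]=6<=B[j]=20 take 6 → i++
[i=1,j=2] A[i]=8<=B[j]=20 take 8 → i++
[i=2,j=2] A[i]=12<=B[j]=20 take 12 → i++
[i=3,j=2] A[i]=20<=B[j]=20 take 20 → i++
[i=4,j=2] A[i]=27>B[j]=20 take 20 → j++

i=4, j=3, merged so far=[2, 3, 6, 8, 12, 20, 20]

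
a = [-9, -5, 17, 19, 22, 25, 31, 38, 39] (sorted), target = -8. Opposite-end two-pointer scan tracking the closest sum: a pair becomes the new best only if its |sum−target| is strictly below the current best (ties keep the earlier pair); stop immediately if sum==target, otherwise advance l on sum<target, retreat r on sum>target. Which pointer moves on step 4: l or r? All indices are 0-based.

r

[0,8] -9+39=30 d=38 * → r--
[0,7] -9+38=29 d=37 * → r--
[0,6] -9+31=22 d=30 * → r--
[0,5] -9+25=16 d=24 * → r--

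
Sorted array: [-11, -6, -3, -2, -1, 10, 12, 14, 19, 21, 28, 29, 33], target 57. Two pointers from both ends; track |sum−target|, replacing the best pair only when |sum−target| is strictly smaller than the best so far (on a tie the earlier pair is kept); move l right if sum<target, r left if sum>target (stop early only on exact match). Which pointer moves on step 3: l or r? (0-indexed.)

l

[0,12] -11+33=22 d=35 * → l++
[1,12] -6+33=27 d=30 * → l++
[2,12] -3+33=30 d=27 * → l++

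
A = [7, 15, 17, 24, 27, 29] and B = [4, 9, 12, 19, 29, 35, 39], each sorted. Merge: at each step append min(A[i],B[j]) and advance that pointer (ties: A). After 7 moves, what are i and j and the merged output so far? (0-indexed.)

i=3, j=4, merged so far=[4, 7, 9, 12, 15, 17, 19]

i=0 j=0: A[i]=7>B[j]=4 take 4, j++
i=0 j=1: A[i]=7<=B[j]=9 take 7, i++
i=1 j=1: A[i]=15>B[j]=9 take 9, j++
i=1 j=2: A[i]=15>B[j]=12 take 12, j++
i=1 j=3: A[i]=15<=B[j]=19 take 15, i++
i=2 j=3: A[i]=17<=B[j]=19 take 17, i++
i=3 j=3: A[i]=24>B[j]=19 take 19, j++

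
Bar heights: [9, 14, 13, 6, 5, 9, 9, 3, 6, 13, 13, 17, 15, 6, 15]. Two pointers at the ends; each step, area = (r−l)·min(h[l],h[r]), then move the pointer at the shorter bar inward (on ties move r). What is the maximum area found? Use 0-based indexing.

l=0 r=14: min(9,15)*14=126 best=126 *, l++
l=1 r=14: min(14,15)*13=182 best=182 *, l++
l=2 r=14: min(13,15)*12=156 best=182, l++
l=3 r=14: min(6,15)*11=66 best=182, l++
l=4 r=14: min(5,15)*10=50 best=182, l++
l=5 r=14: min(9,15)*9=81 best=182, l++
l=6 r=14: min(9,15)*8=72 best=182, l++
l=7 r=14: min(3,15)*7=21 best=182, l++
l=8 r=14: min(6,15)*6=36 best=182, l++
l=9 r=14: min(13,15)*5=65 best=182, l++
l=10 r=14: min(13,15)*4=52 best=182, l++
l=11 r=14: min(17,15)*3=45 best=182, r--
l=11 r=13: min(17,6)*2=12 best=182, r--
l=11 r=12: min(17,15)*1=15 best=182, r--

max area = 182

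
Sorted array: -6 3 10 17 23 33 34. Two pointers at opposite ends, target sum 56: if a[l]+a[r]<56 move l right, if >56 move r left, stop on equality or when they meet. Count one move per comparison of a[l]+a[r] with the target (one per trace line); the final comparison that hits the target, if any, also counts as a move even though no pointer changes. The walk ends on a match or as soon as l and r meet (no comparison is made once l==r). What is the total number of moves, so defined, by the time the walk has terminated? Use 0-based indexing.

l=0 r=6: -6+34=28 <56, l++
l=1 r=6: 3+34=37 <56, l++
l=2 r=6: 10+34=44 <56, l++
l=3 r=6: 17+34=51 <56, l++
l=4 r=6: 23+34=57 >56, r--
l=4 r=5: 23+33=56, found

6 moves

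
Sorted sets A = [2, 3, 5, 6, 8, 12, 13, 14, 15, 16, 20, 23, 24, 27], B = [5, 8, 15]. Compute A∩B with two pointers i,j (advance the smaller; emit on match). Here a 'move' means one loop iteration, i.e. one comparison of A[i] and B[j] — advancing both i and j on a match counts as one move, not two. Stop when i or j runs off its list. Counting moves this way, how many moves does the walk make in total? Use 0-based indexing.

[i=0,j=0] 2<5 → i++
[i=1,j=0] 3<5 → i++
[i=2,j=0] 5==5 emit → i++,j++
[i=3,j=1] 6<8 → i++
[i=4,j=1] 8==8 emit → i++,j++
[i=5,j=2] 12<15 → i++
[i=6,j=2] 13<15 → i++
[i=7,j=2] 14<15 → i++
[i=8,j=2] 15==15 emit → i++,j++

9 moves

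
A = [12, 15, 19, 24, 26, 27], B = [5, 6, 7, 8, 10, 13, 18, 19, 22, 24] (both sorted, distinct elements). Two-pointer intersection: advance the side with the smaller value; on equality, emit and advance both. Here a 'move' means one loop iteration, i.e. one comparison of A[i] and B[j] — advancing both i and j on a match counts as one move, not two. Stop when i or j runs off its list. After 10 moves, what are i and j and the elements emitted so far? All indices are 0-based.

i=0 j=0: 12>5, j++
i=0 j=1: 12>6, j++
i=0 j=2: 12>7, j++
i=0 j=3: 12>8, j++
i=0 j=4: 12>10, j++
i=0 j=5: 12<13, i++
i=1 j=5: 15>13, j++
i=1 j=6: 15<18, i++
i=2 j=6: 19>18, j++
i=2 j=7: 19==19 emit, i++,j++

i=3, j=8, emitted=[19]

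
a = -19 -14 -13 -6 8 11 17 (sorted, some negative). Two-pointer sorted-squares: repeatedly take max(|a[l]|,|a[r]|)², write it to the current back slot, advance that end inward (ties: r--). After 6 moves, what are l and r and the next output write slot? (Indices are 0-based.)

[0,6] |-19|>|17| out[6]=361 → l++
[1,6] |-14|<=|17| out[5]=289 → r--
[1,5] |-14|>|11| out[4]=196 → l++
[2,5] |-13|>|11| out[3]=169 → l++
[3,5] |-6|<=|11| out[2]=121 → r--
[3,4] |-6|<=|8| out[1]=64 → r--

l=3, r=3, next write slot=0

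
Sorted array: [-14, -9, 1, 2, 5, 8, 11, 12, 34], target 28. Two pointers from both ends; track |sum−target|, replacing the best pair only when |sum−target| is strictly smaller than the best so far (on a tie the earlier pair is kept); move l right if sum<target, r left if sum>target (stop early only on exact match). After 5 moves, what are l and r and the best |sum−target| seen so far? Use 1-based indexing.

l=1 r=9: -14+34=20 d=8 *, l++
l=2 r=9: -9+34=25 d=3 *, l++
l=3 r=9: 1+34=35 d=7, r--
l=3 r=8: 1+12=13 d=15, l++
l=4 r=8: 2+12=14 d=14, l++

l=5, r=8, best |Δ|=3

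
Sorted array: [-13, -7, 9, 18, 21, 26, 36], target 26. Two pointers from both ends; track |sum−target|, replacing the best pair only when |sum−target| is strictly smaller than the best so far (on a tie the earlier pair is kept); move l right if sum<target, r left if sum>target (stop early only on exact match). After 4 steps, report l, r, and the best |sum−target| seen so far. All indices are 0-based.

l=2, r=4, best |Δ|=3

[0,6] -13+36=23 d=3 * → l++
[1,6] -7+36=29 d=3 → r--
[1,5] -7+26=19 d=7 → l++
[2,5] 9+26=35 d=9 → r--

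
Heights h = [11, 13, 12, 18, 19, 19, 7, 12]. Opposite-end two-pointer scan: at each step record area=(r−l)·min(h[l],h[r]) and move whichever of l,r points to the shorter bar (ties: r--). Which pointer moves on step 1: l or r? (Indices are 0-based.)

l

[0,7] min(11,12)*7=77 best=77 * → l++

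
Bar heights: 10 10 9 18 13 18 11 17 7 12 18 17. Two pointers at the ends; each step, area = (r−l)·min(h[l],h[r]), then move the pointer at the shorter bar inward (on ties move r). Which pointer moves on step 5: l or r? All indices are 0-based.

l=0 r=11: min(10,17)*11=110 best=110 *, l++
l=1 r=11: min(10,17)*10=100 best=110, l++
l=2 r=11: min(9,17)*9=81 best=110, l++
l=3 r=11: min(18,17)*8=136 best=136 *, r--
l=3 r=10: min(18,18)*7=126 best=136, r--

r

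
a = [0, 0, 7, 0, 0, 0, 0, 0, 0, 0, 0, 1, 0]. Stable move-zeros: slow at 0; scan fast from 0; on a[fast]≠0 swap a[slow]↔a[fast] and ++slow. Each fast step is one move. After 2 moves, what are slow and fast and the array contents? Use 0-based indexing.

(s=0,f=0) a[fast]=0 → fast++
(s=0,f=1) a[fast]=0 → fast++

slow=0, fast=2, a=[0, 0, 7, 0, 0, 0, 0, 0, 0, 0, 0, 1, 0]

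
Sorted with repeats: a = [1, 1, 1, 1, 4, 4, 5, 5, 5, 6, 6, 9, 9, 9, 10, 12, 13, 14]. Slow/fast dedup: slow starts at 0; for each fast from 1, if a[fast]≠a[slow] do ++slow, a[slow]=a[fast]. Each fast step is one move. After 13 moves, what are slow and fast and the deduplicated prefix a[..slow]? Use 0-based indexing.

(s=0,f=1) a[fast]=1=a[slow] dup → fast++
(s=0,f=2) a[fast]=1=a[slow] dup → fast++
(s=0,f=3) a[fast]=1=a[slow] dup → fast++
(s=0,f=4) a[fast]=4≠a[slow]=1 write a[1]=4 → slow++,fast++
(s=1,f=5) a[fast]=4=a[slow] dup → fast++
(s=1,f=6) a[fast]=5≠a[slow]=4 write a[2]=5 → slow++,fast++
(s=2,f=7) a[fast]=5=a[slow] dup → fast++
(s=2,f=8) a[fast]=5=a[slow] dup → fast++
(s=2,f=9) a[fast]=6≠a[slow]=5 write a[3]=6 → slow++,fast++
(s=3,f=10) a[fast]=6=a[slow] dup → fast++
(s=3,f=11) a[fast]=9≠a[slow]=6 write a[4]=9 → slow++,fast++
(s=4,f=12) a[fast]=9=a[slow] dup → fast++
(s=4,f=13) a[fast]=9=a[slow] dup → fast++

slow=4, fast=14, prefix=[1, 4, 5, 6, 9]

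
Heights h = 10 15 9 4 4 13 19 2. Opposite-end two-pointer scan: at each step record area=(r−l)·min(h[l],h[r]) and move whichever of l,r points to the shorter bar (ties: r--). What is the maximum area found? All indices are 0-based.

max area = 75

[0,7] min(10,2)*7=14 best=14 * → r--
[0,6] min(10,19)*6=60 best=60 * → l++
[1,6] min(15,19)*5=75 best=75 * → l++
[2,6] min(9,19)*4=36 best=75 → l++
[3,6] min(4,19)*3=12 best=75 → l++
[4,6] min(4,19)*2=8 best=75 → l++
[5,6] min(13,19)*1=13 best=75 → l++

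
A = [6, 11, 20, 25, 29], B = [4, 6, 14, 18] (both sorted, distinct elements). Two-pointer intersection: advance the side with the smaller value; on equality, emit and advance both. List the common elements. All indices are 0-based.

i=0 j=0: 6>4, j++
i=0 j=1: 6==6 emit, i++,j++
i=1 j=2: 11<14, i++
i=2 j=2: 20>14, j++
i=2 j=3: 20>18, j++

intersection = [6]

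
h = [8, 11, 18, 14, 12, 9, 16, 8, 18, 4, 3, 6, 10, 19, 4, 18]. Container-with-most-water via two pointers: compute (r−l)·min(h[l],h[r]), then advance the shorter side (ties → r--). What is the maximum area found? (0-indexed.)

max area = 234

l=0 r=15: min(8,18)*15=120 best=120 *, l++
l=1 r=15: min(11,18)*14=154 best=154 *, l++
l=2 r=15: min(18,18)*13=234 best=234 *, r--
l=2 r=14: min(18,4)*12=48 best=234, r--
l=2 r=13: min(18,19)*11=198 best=234, l++
l=3 r=13: min(14,19)*10=140 best=234, l++
l=4 r=13: min(12,19)*9=108 best=234, l++
l=5 r=13: min(9,19)*8=72 best=234, l++
l=6 r=13: min(16,19)*7=112 best=234, l++
l=7 r=13: min(8,19)*6=48 best=234, l++
l=8 r=13: min(18,19)*5=90 best=234, l++
l=9 r=13: min(4,19)*4=16 best=234, l++
l=10 r=13: min(3,19)*3=9 best=234, l++
l=11 r=13: min(6,19)*2=12 best=234, l++
l=12 r=13: min(10,19)*1=10 best=234, l++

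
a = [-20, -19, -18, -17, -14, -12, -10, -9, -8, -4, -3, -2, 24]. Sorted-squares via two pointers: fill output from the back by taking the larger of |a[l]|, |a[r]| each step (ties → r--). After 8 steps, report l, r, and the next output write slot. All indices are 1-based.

l=1 r=13: |-20|<=|24| out[13]=576, r--
l=1 r=12: |-20|>|-2| out[12]=400, l++
l=2 r=12: |-19|>|-2| out[11]=361, l++
l=3 r=12: |-18|>|-2| out[10]=324, l++
l=4 r=12: |-17|>|-2| out[9]=289, l++
l=5 r=12: |-14|>|-2| out[8]=196, l++
l=6 r=12: |-12|>|-2| out[7]=144, l++
l=7 r=12: |-10|>|-2| out[6]=100, l++

l=8, r=12, next write slot=5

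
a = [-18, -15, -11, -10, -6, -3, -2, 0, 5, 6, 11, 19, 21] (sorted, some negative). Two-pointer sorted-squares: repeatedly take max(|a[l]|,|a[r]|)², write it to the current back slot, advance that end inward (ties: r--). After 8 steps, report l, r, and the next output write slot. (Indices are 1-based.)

[1,13] |-18|<=|21| out[13]=441 → r--
[1,12] |-18|<=|19| out[12]=361 → r--
[1,11] |-18|>|11| out[11]=324 → l++
[2,11] |-15|>|11| out[10]=225 → l++
[3,11] |-11|<=|11| out[9]=121 → r--
[3,10] |-11|>|6| out[8]=121 → l++
[4,10] |-10|>|6| out[7]=100 → l++
[5,10] |-6|<=|6| out[6]=36 → r--

l=5, r=9, next write slot=5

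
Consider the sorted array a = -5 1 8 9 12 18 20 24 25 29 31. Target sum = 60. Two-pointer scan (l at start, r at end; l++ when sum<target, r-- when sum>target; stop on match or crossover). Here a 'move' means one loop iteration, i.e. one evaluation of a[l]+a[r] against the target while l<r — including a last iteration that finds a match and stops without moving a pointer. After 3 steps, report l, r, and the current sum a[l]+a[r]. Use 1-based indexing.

l=1 r=11: -5+31=26 <60, l++
l=2 r=11: 1+31=32 <60, l++
l=3 r=11: 8+31=39 <60, l++

l=4, r=11, sum=40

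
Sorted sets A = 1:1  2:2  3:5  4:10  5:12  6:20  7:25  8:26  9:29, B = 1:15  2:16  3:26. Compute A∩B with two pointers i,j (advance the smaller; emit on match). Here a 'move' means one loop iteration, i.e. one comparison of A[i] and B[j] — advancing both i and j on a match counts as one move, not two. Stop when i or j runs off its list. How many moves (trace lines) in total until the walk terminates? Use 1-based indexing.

[i=1,j=1] 1<15 → i++
[i=2,j=1] 2<15 → i++
[i=3,j=1] 5<15 → i++
[i=4,j=1] 10<15 → i++
[i=5,j=1] 12<15 → i++
[i=6,j=1] 20>15 → j++
[i=6,j=2] 20>16 → j++
[i=6,j=3] 20<26 → i++
[i=7,j=3] 25<26 → i++
[i=8,j=3] 26==26 emit → i++,j++

10 moves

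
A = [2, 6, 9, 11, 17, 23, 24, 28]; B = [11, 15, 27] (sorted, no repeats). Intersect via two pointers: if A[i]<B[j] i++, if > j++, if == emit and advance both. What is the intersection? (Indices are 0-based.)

intersection = [11]

[i=0,j=0] 2<11 → i++
[i=1,j=0] 6<11 → i++
[i=2,j=0] 9<11 → i++
[i=3,j=0] 11==11 emit → i++,j++
[i=4,j=1] 17>15 → j++
[i=4,j=2] 17<27 → i++
[i=5,j=2] 23<27 → i++
[i=6,j=2] 24<27 → i++
[i=7,j=2] 28>27 → j++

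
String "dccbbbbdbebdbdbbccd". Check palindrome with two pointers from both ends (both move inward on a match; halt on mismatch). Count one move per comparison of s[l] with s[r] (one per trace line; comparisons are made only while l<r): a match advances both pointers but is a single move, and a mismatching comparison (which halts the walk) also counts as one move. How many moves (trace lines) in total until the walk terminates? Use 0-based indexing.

l=0 r=18: 'd'=='d', l++,r--
l=1 r=17: 'c'=='c', l++,r--
l=2 r=16: 'c'=='c', l++,r--
l=3 r=15: 'b'=='b', l++,r--
l=4 r=14: 'b'=='b', l++,r--
l=5 r=13: 'b'!='d', stop

6 moves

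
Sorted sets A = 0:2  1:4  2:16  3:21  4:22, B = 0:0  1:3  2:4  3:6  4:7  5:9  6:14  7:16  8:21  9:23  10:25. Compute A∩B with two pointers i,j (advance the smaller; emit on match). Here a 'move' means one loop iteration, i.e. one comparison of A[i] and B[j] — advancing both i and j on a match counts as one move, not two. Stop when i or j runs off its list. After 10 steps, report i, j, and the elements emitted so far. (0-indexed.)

i=0 j=0: 2>0, j++
i=0 j=1: 2<3, i++
i=1 j=1: 4>3, j++
i=1 j=2: 4==4 emit, i++,j++
i=2 j=3: 16>6, j++
i=2 j=4: 16>7, j++
i=2 j=5: 16>9, j++
i=2 j=6: 16>14, j++
i=2 j=7: 16==16 emit, i++,j++
i=3 j=8: 21==21 emit, i++,j++

i=4, j=9, emitted=[4, 16, 21]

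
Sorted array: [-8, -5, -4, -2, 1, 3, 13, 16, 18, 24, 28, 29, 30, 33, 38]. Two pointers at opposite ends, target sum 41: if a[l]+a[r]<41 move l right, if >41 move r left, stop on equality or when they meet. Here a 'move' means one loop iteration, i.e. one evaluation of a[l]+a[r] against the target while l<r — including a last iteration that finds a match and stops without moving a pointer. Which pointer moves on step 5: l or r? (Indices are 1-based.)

[1,15] -8+38=30 <41 → l++
[2,15] -5+38=33 <41 → l++
[3,15] -4+38=34 <41 → l++
[4,15] -2+38=36 <41 → l++
[5,15] 1+38=39 <41 → l++

l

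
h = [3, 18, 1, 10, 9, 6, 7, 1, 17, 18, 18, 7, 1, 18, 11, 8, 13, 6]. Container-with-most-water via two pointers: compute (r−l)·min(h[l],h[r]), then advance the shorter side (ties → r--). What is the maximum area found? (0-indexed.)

[0,17] min(3,6)*17=51 best=51 * → l++
[1,17] min(18,6)*16=96 best=96 * → r--
[1,16] min(18,13)*15=195 best=195 * → r--
[1,15] min(18,8)*14=112 best=195 → r--
[1,14] min(18,11)*13=143 best=195 → r--
[1,13] min(18,18)*12=216 best=216 * → r--
[1,12] min(18,1)*11=11 best=216 → r--
[1,11] min(18,7)*10=70 best=216 → r--
[1,10] min(18,18)*9=162 best=216 → r--
[1,9] min(18,18)*8=144 best=216 → r--
[1,8] min(18,17)*7=119 best=216 → r--
[1,7] min(18,1)*6=6 best=216 → r--
[1,6] min(18,7)*5=35 best=216 → r--
[1,5] min(18,6)*4=24 best=216 → r--
[1,4] min(18,9)*3=27 best=216 → r--
[1,3] min(18,10)*2=20 best=216 → r--
[1,2] min(18,1)*1=1 best=216 → r--

max area = 216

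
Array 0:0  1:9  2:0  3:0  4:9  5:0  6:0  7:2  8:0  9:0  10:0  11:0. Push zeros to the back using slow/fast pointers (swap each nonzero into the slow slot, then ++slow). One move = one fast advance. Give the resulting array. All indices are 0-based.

[9, 9, 2, 0, 0, 0, 0, 0, 0, 0, 0, 0]

slow=0 fast=0: a[fast]=0, fast++
slow=0 fast=1: a[fast]=9≠0 swap→a[0]=9, slow++,fast++
slow=1 fast=2: a[fast]=0, fast++
slow=1 fast=3: a[fast]=0, fast++
slow=1 fast=4: a[fast]=9≠0 swap→a[1]=9, slow++,fast++
slow=2 fast=5: a[fast]=0, fast++
slow=2 fast=6: a[fast]=0, fast++
slow=2 fast=7: a[fast]=2≠0 swap→a[2]=2, slow++,fast++
slow=3 fast=8: a[fast]=0, fast++
slow=3 fast=9: a[fast]=0, fast++
slow=3 fast=10: a[fast]=0, fast++
slow=3 fast=11: a[fast]=0, fast++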